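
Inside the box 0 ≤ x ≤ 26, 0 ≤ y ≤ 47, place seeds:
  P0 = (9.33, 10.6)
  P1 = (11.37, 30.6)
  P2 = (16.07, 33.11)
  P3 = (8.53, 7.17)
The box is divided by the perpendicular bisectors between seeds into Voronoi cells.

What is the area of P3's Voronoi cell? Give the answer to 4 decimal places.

Area of P3's cell: 206.3290

1. box [0,26]×[0,47]: [(0, 0) (26, 0) (26, 47) (0, 47)]
2. ⊥bis P3·P0 via (8.93,8.885): [(0, 10.9678) (0, 0) (26, 0) (26, 4.9037)]  |A|=206.329
3. ⊥bis P3·P1 via (9.95,18.885): [(0, 10.9678) (0, 0) (26, 0) (26, 4.9037)]  |A|=206.329
4. ⊥bis P3·P2 via (12.3,20.14): [(0, 10.9678) (0, 0) (26, 0) (26, 4.9037)]  |A|=206.329
5. canonical 4-gon: [(0, 10.9678) (0, 0) (26, 0) (26, 4.9037)]
6. shoelace: 206.329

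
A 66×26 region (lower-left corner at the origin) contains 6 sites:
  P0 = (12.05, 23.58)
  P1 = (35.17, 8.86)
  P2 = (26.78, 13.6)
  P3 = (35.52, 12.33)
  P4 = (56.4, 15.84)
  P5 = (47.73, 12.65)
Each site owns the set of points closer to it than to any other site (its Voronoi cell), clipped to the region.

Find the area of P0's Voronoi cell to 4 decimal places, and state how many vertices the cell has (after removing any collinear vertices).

Area of P0's cell: 406.3180 (4 vertices)

1. box [0,66]×[0,26]: [(0, 0) (66, 0) (66, 26) (0, 26)]
2. ⊥bis P0·P1 via (23.61,16.22): [(0, 0) (13.2831, 0) (29.8367, 26) (0, 26)]  |A|=560.5573
3. ⊥bis P0·P2 via (19.415,18.59): [(0, 0) (6.8197, 0) (24.4355, 26) (0, 26)]  |A|=406.318
4. ⊥bis P0·P3 via (23.785,17.955): [(0, 0) (6.8197, 0) (24.4355, 26) (0, 26)]  |A|=406.318
5. ⊥bis P0·P4 via (34.225,19.71): [(0, 0) (6.8197, 0) (24.4355, 26) (0, 26)]  |A|=406.318
6. ⊥bis P0·P5 via (29.89,18.115): [(0, 0) (6.8197, 0) (24.4355, 26) (0, 26)]  |A|=406.318
7. canonical 4-gon: [(0, 0) (6.8197, 0) (24.4355, 26) (0, 26)]
8. shoelace: 406.318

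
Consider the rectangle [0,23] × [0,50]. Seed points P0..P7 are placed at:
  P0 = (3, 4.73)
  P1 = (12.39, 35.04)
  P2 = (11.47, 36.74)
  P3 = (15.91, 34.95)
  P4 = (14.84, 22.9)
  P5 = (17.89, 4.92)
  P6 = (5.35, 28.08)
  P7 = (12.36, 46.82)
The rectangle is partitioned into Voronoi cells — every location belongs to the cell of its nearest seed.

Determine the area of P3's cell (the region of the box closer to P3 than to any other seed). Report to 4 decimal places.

Area of P3's cell: 117.0191

1. box [0,23]×[0,50]: [(0, 0) (23, 0) (23, 50) (0, 50)]
2. ⊥bis P3·P0 via (9.455,19.84): [(0, 23.8792) (23, 14.0536) (23, 50) (0, 50)]  |A|=713.7734
3. ⊥bis P3·P1 via (14.15,34.995): [(13.716, 18.0197) (23, 14.0536) (23, 50) (14.5337, 50)]  |A|=302.242
4. ⊥bis P3·P2 via (13.69,35.845): [(14.2044, 37.1208) (13.716, 18.0197) (23, 14.0536) (23, 50) (19.3966, 50)]  |A|=270.9264
5. ⊥bis P3·P4 via (15.375,28.925): [(14.2044, 37.1208) (13.9979, 29.0473) (23, 28.2479) (23, 50) (19.3966, 50)]  |A|=155.2878
6. ⊥bis P3·P5 via (16.9,19.935): [(14.2044, 37.1208) (13.9979, 29.0473) (23, 28.2479) (23, 50) (19.3966, 50)]  |A|=155.2878
7. ⊥bis P3·P6 via (10.63,31.515): [(14.2044, 37.1208) (13.9979, 29.0473) (23, 28.2479) (23, 50) (19.3966, 50)]  |A|=155.2878
8. ⊥bis P3·P7 via (14.135,40.885): [(15.9395, 41.4247) (14.2044, 37.1208) (13.9979, 29.0473) (23, 28.2479) (23, 43.5363)]  |A|=117.0191
9. canonical 5-gon: [(15.9395, 41.4247) (14.2044, 37.1208) (13.9979, 29.0473) (23, 28.2479) (23, 43.5363)]
10. shoelace: 117.0191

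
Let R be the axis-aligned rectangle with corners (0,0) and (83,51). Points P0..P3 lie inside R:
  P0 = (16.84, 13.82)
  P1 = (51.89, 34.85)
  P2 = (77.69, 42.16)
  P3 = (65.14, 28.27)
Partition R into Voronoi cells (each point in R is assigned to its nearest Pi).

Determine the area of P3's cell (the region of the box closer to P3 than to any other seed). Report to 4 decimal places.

Area of P3's cell: 1071.5166

1. box [0,83]×[0,51]: [(0, 0) (83, 0) (83, 51) (0, 51)]
2. ⊥bis P3·P0 via (40.99,21.045): [(47.2861, 0) (83, 0) (83, 51) (32.0283, 51)]  |A|=2210.4833
3. ⊥bis P3·P1 via (58.515,31.56): [(45.6154, 5.5843) (47.2861, 0) (83, 0) (83, 51) (68.169, 51)]  |A|=1389.8073
4. ⊥bis P3·P2 via (71.415,35.215): [(63.7633, 42.1285) (45.6154, 5.5843) (47.2861, 0) (83, 0) (83, 24.7476)]  |A|=1071.5166
5. canonical 5-gon: [(63.7633, 42.1285) (45.6154, 5.5843) (47.2861, 0) (83, 0) (83, 24.7476)]
6. shoelace: 1071.5166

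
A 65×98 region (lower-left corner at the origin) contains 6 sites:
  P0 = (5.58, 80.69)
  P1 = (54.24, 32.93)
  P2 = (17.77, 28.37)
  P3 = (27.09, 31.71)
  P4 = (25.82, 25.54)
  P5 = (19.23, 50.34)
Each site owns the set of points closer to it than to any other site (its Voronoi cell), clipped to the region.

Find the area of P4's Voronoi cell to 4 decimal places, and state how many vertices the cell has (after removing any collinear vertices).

1. box [0,65]×[0,98]: [(0, 0) (65, 0) (65, 98) (0, 98)]
2. ⊥bis P4·P0 via (15.7,53.115): [(0, 47.3531) (0, 0) (65, 0) (65, 71.2081)]  |A|=3853.238
3. ⊥bis P4·P1 via (40.03,29.235): [(32.2419, 59.1859) (0, 47.3531) (0, 0) (47.6319, 0)]  |A|=2172.9464
4. ⊥bis P4·P2 via (21.795,26.955): [(32.6178, 57.7406) (12.3189, 0) (47.6319, 0)]  |A|=1019.4971
5. ⊥bis P4·P3 via (26.455,28.625): [(40.9652, 25.6383) (22.6569, 29.4068) (12.3189, 0) (47.6319, 0)]  |A|=741.3565
6. ⊥bis P4·P5 via (22.525,37.94): [(40.9652, 25.6383) (22.6569, 29.4068) (12.3189, 0) (47.6319, 0)]  |A|=741.3565
7. canonical 4-gon: [(40.9652, 25.6383) (22.6569, 29.4068) (12.3189, 0) (47.6319, 0)]
8. shoelace: 741.3565

Area of P4's cell: 741.3565 (4 vertices)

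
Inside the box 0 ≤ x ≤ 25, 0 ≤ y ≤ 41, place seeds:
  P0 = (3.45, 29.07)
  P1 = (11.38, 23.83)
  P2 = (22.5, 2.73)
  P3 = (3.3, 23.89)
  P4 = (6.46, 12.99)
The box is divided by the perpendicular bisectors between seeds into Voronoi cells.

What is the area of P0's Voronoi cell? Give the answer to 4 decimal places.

1. box [0,25]×[0,41]: [(0, 0) (25, 0) (25, 41) (0, 41)]
2. ⊥bis P0·P1 via (7.415,26.45): [(0, 15.2284) (17.0294, 41) (0, 41)]  |A|=219.4368
3. ⊥bis P0·P2 via (12.975,15.9): [(0, 15.2284) (17.0294, 41) (0, 41)]  |A|=219.4368
4. ⊥bis P0·P3 via (3.375,26.48): [(0, 26.5777) (7.3586, 26.3646) (17.0294, 41) (0, 41)]  |A|=177.6793
5. ⊥bis P0·P4 via (4.955,21.03): [(0, 26.5777) (7.3586, 26.3646) (17.0294, 41) (0, 41)]  |A|=177.6793
6. canonical 4-gon: [(0, 26.5777) (7.3586, 26.3646) (17.0294, 41) (0, 41)]
7. shoelace: 177.6793

Area of P0's cell: 177.6793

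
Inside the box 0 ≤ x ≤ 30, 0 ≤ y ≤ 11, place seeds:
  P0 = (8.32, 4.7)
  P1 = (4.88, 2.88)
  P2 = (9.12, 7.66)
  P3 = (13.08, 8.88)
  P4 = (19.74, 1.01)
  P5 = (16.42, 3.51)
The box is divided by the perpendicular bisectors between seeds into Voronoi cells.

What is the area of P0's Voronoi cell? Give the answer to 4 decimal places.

Area of P0's cell: 32.1229

1. box [0,30]×[0,11]: [(0, 0) (30, 0) (30, 11) (0, 11)]
2. ⊥bis P0·P1 via (6.6,3.79): [(8.6052, 0) (30, 0) (30, 11) (2.7854, 11)]  |A|=267.3518
3. ⊥bis P0·P2 via (8.72,6.18): [(4.7708, 7.2473) (8.6052, 0) (30, 0) (30, 0.4286)]  |A|=82.9351
4. ⊥bis P0·P3 via (10.7,6.79): [(12.0185, 5.2885) (4.7708, 7.2473) (8.6052, 0) (16.6626, 0)]  |A|=43.8139
5. ⊥bis P0·P4 via (14.03,2.855): [(14.0638, 2.9595) (12.0185, 5.2885) (4.7708, 7.2473) (8.6052, 0) (13.1075, 0)]  |A|=38.5532
6. ⊥bis P0·P5 via (12.37,4.105): [(12.4686, 4.776) (12.0185, 5.2885) (4.7708, 7.2473) (8.6052, 0) (11.7669, 0)]  |A|=32.1229
7. canonical 5-gon: [(12.4686, 4.776) (12.0185, 5.2885) (4.7708, 7.2473) (8.6052, 0) (11.7669, 0)]
8. shoelace: 32.1229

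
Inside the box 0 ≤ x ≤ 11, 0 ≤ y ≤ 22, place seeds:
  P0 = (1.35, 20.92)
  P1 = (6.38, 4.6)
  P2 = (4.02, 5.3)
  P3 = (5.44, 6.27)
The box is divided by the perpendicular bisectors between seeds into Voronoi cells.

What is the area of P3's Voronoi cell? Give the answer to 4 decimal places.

Area of P3's cell: 71.0406

1. box [0,11]×[0,22]: [(0, 0) (11, 0) (11, 22) (0, 22)]
2. ⊥bis P3·P0 via (3.395,13.595): [(0, 12.6472) (0, 0) (11, 0) (11, 15.7182)]  |A|=156.0094
3. ⊥bis P3·P1 via (5.91,5.435): [(0, 12.6472) (0, 2.1084) (11, 8.3) (11, 15.7182)]  |A|=98.763
4. ⊥bis P3·P2 via (4.73,5.785): [(0.0357, 12.6571) (5.2304, 5.0525) (11, 8.3) (11, 15.7182)]  |A|=71.0406
5. canonical 4-gon: [(0.0357, 12.6571) (5.2304, 5.0525) (11, 8.3) (11, 15.7182)]
6. shoelace: 71.0406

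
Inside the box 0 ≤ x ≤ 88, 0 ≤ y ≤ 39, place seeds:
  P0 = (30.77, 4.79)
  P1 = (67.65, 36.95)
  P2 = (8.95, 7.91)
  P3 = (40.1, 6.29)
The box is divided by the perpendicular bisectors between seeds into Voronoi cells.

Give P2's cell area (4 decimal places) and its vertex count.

1. box [0,88]×[0,39]: [(0, 0) (88, 0) (88, 39) (0, 39)]
2. ⊥bis P2·P0 via (19.86,6.35): [(0, 0) (18.952, 0) (24.5286, 39) (0, 39)]  |A|=847.8714
3. ⊥bis P2·P1 via (38.3,22.43): [(0, 0) (18.952, 0) (24.5286, 39) (0, 39)]  |A|=847.8714
4. ⊥bis P2·P3 via (24.525,7.1): [(0, 0) (18.952, 0) (24.5286, 39) (0, 39)]  |A|=847.8714
5. canonical 4-gon: [(0, 0) (18.952, 0) (24.5286, 39) (0, 39)]
6. shoelace: 847.8714

Area of P2's cell: 847.8714 (4 vertices)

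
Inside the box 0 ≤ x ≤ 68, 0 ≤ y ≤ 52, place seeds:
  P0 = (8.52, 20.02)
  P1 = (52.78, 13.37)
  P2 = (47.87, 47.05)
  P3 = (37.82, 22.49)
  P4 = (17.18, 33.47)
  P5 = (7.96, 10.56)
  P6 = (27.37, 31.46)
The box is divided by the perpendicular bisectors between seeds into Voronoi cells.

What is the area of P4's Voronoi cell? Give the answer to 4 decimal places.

Area of P4's cell: 563.4703

1. box [0,68]×[0,52]: [(0, 0) (68, 0) (68, 52) (0, 52)]
2. ⊥bis P4·P0 via (12.85,26.745): [(0, 35.0187) (54.3881, 0) (68, 0) (68, 52) (0, 52)]  |A|=2583.6996
3. ⊥bis P4·P1 via (34.98,23.42): [(0, 35.0187) (30.4567, 15.4086) (51.1165, 52) (0, 52)]  |A|=1193.8085
4. ⊥bis P4·P2 via (32.525,40.26): [(0, 35.0187) (30.4567, 15.4086) (37.7812, 28.3813) (27.3302, 52) (0, 52)]  |A|=912.9081
5. ⊥bis P4·P3 via (27.5,27.98): [(0, 35.0187) (23.2729, 20.034) (33.2096, 38.7128) (27.3302, 52) (0, 52)]  |A|=755.3459
6. ⊥bis P4·P5 via (12.57,22.015): [(0, 35.0187) (23.2729, 20.034) (33.2096, 38.7128) (27.3302, 52) (0, 52)]  |A|=755.3459
7. ⊥bis P4·P6 via (22.275,32.465): [(0, 35.0187) (20.2117, 22.005) (26.1283, 52) (0, 52)]  |A|=563.4703
8. canonical 4-gon: [(0, 35.0187) (20.2117, 22.005) (26.1283, 52) (0, 52)]
9. shoelace: 563.4703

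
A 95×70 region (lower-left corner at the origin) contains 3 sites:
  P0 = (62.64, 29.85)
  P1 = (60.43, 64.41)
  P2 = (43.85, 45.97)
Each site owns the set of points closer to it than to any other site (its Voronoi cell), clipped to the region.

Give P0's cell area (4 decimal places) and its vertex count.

1. box [0,95]×[0,70]: [(0, 0) (95, 0) (95, 70) (0, 70)]
2. ⊥bis P0·P1 via (61.535,47.13): [(0, 43.195) (0, 0) (95, 0) (95, 49.27)]  |A|=4392.0882
3. ⊥bis P0·P2 via (53.245,37.91): [(61.1328, 47.1043) (20.7219, 0) (95, 0) (95, 49.27)]  |A|=2583.7265
4. canonical 4-gon: [(61.1328, 47.1043) (20.7219, 0) (95, 0) (95, 49.27)]
5. shoelace: 2583.7265

Area of P0's cell: 2583.7265 (4 vertices)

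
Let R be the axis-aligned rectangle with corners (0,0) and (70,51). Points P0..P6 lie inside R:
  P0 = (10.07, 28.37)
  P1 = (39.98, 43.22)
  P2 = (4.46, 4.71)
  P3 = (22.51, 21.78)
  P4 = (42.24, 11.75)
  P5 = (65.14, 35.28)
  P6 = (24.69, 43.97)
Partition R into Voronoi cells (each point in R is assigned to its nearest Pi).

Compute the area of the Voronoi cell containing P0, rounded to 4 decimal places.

Area of P0's cell: 462.1950

1. box [0,70]×[0,51]: [(0, 0) (70, 0) (70, 51) (0, 51)]
2. ⊥bis P0·P1 via (25.025,35.795): [(0, 0) (42.7968, 0) (17.4759, 51) (0, 51)]  |A|=1536.9543
3. ⊥bis P0·P2 via (7.265,16.54): [(0, 18.2626) (38.2302, 9.1979) (17.4759, 51) (0, 51)]  |A|=991.0431
4. ⊥bis P0·P3 via (16.29,25.075): [(0, 18.2626) (11.2661, 15.5913) (23.5464, 38.773) (17.4759, 51) (0, 51)]  |A|=639.2489
5. ⊥bis P0·P4 via (26.155,20.06): [(0, 18.2626) (11.2661, 15.5913) (23.5464, 38.773) (17.4759, 51) (0, 51)]  |A|=639.2489
6. ⊥bis P0·P5 via (37.605,31.825): [(0, 18.2626) (11.2661, 15.5913) (23.5464, 38.773) (17.4759, 51) (0, 51)]  |A|=639.2489
7. ⊥bis P0·P6 via (17.38,36.17): [(0, 18.2626) (11.2661, 15.5913) (20.5792, 33.1718) (1.5559, 51) (0, 51)]  |A|=462.195
8. canonical 5-gon: [(0, 18.2626) (11.2661, 15.5913) (20.5792, 33.1718) (1.5559, 51) (0, 51)]
9. shoelace: 462.195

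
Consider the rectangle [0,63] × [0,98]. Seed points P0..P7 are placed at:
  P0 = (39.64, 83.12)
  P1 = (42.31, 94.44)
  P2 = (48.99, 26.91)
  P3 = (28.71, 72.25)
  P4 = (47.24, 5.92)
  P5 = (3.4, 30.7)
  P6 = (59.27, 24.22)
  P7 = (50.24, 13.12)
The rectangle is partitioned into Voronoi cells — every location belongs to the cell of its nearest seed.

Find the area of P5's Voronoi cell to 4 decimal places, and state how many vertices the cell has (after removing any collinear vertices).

Area of P5's cell: 1290.9922 (5 vertices)

1. box [0,63]×[0,98]: [(0, 0) (63, 0) (63, 98) (0, 98)]
2. ⊥bis P5·P0 via (21.52,56.91): [(0, 71.7876) (0, 0) (63, 0) (63, 28.2333)]  |A|=3150.6574
3. ⊥bis P5·P1 via (22.855,62.57): [(0, 71.7876) (0, 0) (63, 0) (63, 28.2333)]  |A|=3150.6574
4. ⊥bis P5·P2 via (26.195,28.805): [(28.1504, 52.3262) (0, 71.7876) (0, 0) (23.8004, 0)]  |A|=1633.1151
5. ⊥bis P5·P3 via (16.055,51.475): [(27.5, 44.5033) (0, 61.2548) (0, 0) (23.8004, 0)]  |A|=1371.8527
6. ⊥bis P5·P4 via (25.32,18.31): [(25.323, 18.3152) (27.5, 44.5033) (0, 61.2548) (0, 0) (14.9705, 0)]  |A|=1290.9922
7. ⊥bis P5·P6 via (31.335,27.46): [(25.323, 18.3152) (27.5, 44.5033) (0, 61.2548) (0, 0) (14.9705, 0)]  |A|=1290.9922
8. ⊥bis P5·P7 via (26.82,21.91): [(25.323, 18.3152) (27.5, 44.5033) (0, 61.2548) (0, 0) (14.9705, 0)]  |A|=1290.9922
9. canonical 5-gon: [(25.323, 18.3152) (27.5, 44.5033) (0, 61.2548) (0, 0) (14.9705, 0)]
10. shoelace: 1290.9922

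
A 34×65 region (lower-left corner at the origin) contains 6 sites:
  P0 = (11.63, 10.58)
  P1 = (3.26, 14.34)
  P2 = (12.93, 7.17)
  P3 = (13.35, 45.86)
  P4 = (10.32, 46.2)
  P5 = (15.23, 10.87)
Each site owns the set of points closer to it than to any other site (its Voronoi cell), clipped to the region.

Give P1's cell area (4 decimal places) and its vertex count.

1. box [0,34]×[0,65]: [(0, 0) (34, 0) (34, 65) (0, 65)]
2. ⊥bis P1·P0 via (7.445,12.46): [(0, 0) (1.8477, 0) (31.0472, 65) (0, 65)]  |A|=1069.0834
3. ⊥bis P1·P2 via (8.095,10.755): [(0, 0) (0.1205, 0) (4.5026, 5.91) (31.0472, 65) (0, 65)]  |A|=1063.9796
4. ⊥bis P1·P3 via (8.305,30.1): [(0, 32.7585) (0, 0) (0.1205, 0) (4.5026, 5.91) (14.4812, 28.1229)]  |A|=258.068
5. ⊥bis P1·P4 via (6.79,30.27): [(9.9871, 29.5616) (0, 31.7746) (0, 0) (0.1205, 0) (4.5026, 5.91) (14.4812, 28.1229)]  |A|=253.1548
6. ⊥bis P1·P5 via (9.245,12.605): [(13.8062, 28.339) (9.9871, 29.5616) (0, 31.7746) (0, 0) (0.1205, 0) (4.5026, 5.91) (12.4014, 23.4933)]  |A|=251.3676
7. canonical 7-gon: [(13.8062, 28.339) (9.9871, 29.5616) (0, 31.7746) (0, 0) (0.1205, 0) (4.5026, 5.91) (12.4014, 23.4933)]
8. shoelace: 251.3676

Area of P1's cell: 251.3676 (7 vertices)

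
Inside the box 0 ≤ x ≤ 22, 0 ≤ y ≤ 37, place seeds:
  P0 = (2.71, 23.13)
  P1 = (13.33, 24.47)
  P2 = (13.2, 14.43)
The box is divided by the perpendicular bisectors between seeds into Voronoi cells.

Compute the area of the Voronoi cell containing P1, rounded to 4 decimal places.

Area of P1's cell: 255.4987

1. box [0,22]×[0,37]: [(0, 0) (22, 0) (22, 37) (0, 37)]
2. ⊥bis P1·P0 via (8.02,23.8): [(11.023, 0) (22, 0) (22, 37) (6.3545, 37)]  |A|=492.5167
3. ⊥bis P1·P2 via (13.265,19.45): [(8.5612, 19.5109) (22, 19.3369) (22, 37) (6.3545, 37)]  |A|=255.4987
4. canonical 4-gon: [(8.5612, 19.5109) (22, 19.3369) (22, 37) (6.3545, 37)]
5. shoelace: 255.4987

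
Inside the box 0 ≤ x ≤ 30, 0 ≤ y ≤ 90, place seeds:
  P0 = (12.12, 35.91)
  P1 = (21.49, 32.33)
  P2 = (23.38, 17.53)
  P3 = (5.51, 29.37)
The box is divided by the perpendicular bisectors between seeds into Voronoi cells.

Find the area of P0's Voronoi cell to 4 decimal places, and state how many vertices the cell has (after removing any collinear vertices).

1. box [0,30]×[0,90]: [(0, 0) (30, 0) (30, 90) (0, 90)]
2. ⊥bis P0·P1 via (16.805,34.12): [(0, 0) (3.7688, 0) (30, 68.6555) (30, 90) (0, 90)]  |A|=1799.5402
3. ⊥bis P0·P2 via (17.75,26.72): [(0, 15.846) (12.8249, 23.7028) (30, 68.6555) (30, 90) (0, 90)]  |A|=1653.264
4. ⊥bis P0·P3 via (8.815,32.64): [(0, 41.5494) (14.1712, 27.2265) (30, 68.6555) (30, 90) (0, 90)]  |A|=1453.8334
5. canonical 5-gon: [(0, 41.5494) (14.1712, 27.2265) (30, 68.6555) (30, 90) (0, 90)]
6. shoelace: 1453.8334

Area of P0's cell: 1453.8334 (5 vertices)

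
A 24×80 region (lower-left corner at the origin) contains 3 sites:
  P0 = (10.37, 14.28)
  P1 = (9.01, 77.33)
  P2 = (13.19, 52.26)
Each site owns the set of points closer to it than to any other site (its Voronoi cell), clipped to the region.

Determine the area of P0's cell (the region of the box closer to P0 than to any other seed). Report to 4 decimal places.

1. box [0,24]×[0,80]: [(0, 0) (24, 0) (24, 80) (0, 80)]
2. ⊥bis P0·P1 via (9.69,45.805): [(0, 45.596) (0, 0) (24, 0) (24, 46.1137)]  |A|=1100.5159
3. ⊥bis P0·P2 via (11.78,33.27): [(0, 34.1447) (0, 0) (24, 0) (24, 32.3627)]  |A|=798.088
4. canonical 4-gon: [(0, 34.1447) (0, 0) (24, 0) (24, 32.3627)]
5. shoelace: 798.088

Area of P0's cell: 798.0880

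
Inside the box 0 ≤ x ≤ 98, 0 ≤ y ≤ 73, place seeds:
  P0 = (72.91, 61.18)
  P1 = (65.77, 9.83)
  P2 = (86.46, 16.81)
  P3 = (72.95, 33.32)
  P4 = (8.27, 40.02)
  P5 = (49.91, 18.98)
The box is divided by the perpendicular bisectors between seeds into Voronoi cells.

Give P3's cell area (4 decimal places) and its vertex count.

Area of P3's cell: 861.9874 (5 vertices)

1. box [0,98]×[0,73]: [(0, 0) (98, 0) (98, 73) (0, 73)]
2. ⊥bis P3·P0 via (72.93,47.25): [(0, 47.1453) (0, 0) (98, 0) (98, 47.286)]  |A|=4627.133
3. ⊥bis P3·P1 via (69.36,21.575): [(0, 47.1453) (0, 42.7757) (98, 12.8208) (98, 47.286)]  |A|=1902.9017
4. ⊥bis P3·P2 via (79.705,25.065): [(0, 47.1453) (0, 42.7757) (73.7865, 20.222) (98, 40.0357) (98, 47.286)]  |A|=1573.4194
5. ⊥bis P3·P4 via (40.61,36.67): [(41.7013, 47.2052) (39.9767, 30.5564) (73.7865, 20.222) (98, 40.0357) (98, 47.286)]  |A|=1138.9919
6. ⊥bis P3·P5 via (61.43,26.15): [(48.3194, 47.2147) (63.0834, 23.4935) (73.7865, 20.222) (98, 40.0357) (98, 47.286)]  |A|=861.9874
7. canonical 5-gon: [(48.3194, 47.2147) (63.0834, 23.4935) (73.7865, 20.222) (98, 40.0357) (98, 47.286)]
8. shoelace: 861.9874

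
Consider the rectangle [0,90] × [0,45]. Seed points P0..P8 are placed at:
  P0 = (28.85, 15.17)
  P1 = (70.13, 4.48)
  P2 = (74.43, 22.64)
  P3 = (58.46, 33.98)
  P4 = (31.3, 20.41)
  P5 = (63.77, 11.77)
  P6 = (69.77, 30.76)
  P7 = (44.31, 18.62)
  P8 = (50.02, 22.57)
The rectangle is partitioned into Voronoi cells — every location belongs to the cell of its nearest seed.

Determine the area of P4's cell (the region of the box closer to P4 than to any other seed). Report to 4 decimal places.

Area of P4's cell: 846.6428

1. box [0,90]×[0,45]: [(0, 0) (90, 0) (90, 45) (0, 45)]
2. ⊥bis P4·P0 via (30.075,17.79): [(0, 31.8518) (68.1238, 0) (90, 0) (90, 45) (0, 45)]  |A|=2965.0674
3. ⊥bis P4·P1 via (50.715,12.445): [(0, 31.8518) (49.233, 8.8325) (64.0707, 45) (0, 45)]  |A|=1482.2998
4. ⊥bis P4·P2 via (52.865,21.525): [(0, 31.8518) (49.233, 8.8325) (53.0413, 18.1154) (51.6512, 45) (0, 45)]  |A|=1315.3541
5. ⊥bis P4·P3 via (44.88,27.195): [(0, 31.8518) (49.233, 8.8325) (51.4069, 14.1316) (35.9841, 45) (0, 45)]  |A|=1048.8046
6. ⊥bis P4·P5 via (47.535,16.09): [(0, 31.8518) (46.0054, 10.3416) (48.5405, 19.8687) (35.9841, 45) (0, 45)]  |A|=1017.6865
7. ⊥bis P4·P6 via (50.535,25.585): [(0, 31.8518) (46.0054, 10.3416) (48.5405, 19.8687) (35.9841, 45) (0, 45)]  |A|=1017.6865
8. ⊥bis P4·P7 via (37.805,19.515): [(0, 31.8518) (37.1148, 14.4985) (40.1611, 36.6397) (35.9841, 45) (0, 45)]  |A|=851.7575
9. ⊥bis P4·P8 via (40.66,21.49): [(0, 31.8518) (37.1148, 14.4985) (39.4817, 31.7017) (38.5368, 39.8907) (35.9841, 45) (0, 45)]  |A|=846.6428
10. canonical 6-gon: [(0, 31.8518) (37.1148, 14.4985) (39.4817, 31.7017) (38.5368, 39.8907) (35.9841, 45) (0, 45)]
11. shoelace: 846.6428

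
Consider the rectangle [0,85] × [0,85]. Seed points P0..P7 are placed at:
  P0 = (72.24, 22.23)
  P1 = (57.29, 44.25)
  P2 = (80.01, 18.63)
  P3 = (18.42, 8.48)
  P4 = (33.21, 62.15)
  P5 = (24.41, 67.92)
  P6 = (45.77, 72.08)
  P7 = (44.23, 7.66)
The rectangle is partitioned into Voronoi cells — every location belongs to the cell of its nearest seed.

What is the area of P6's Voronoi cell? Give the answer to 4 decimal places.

1. box [0,85]×[0,85]: [(0, 0) (85, 0) (85, 85) (0, 85)]
2. ⊥bis P6·P0 via (59.005,47.155): [(0, 15.8238) (85, 60.9582) (85, 85) (0, 85)]  |A|=3961.7683
3. ⊥bis P6·P1 via (51.53,58.165): [(0, 36.8346) (85, 72.0196) (85, 85) (0, 85)]  |A|=2598.696
4. ⊥bis P6·P2 via (62.89,45.355): [(0, 36.8346) (85, 72.0196) (85, 85) (0, 85)]  |A|=2598.696
5. ⊥bis P6·P3 via (32.095,40.28): [(0, 54.0819) (20.4358, 45.2938) (85, 72.0196) (85, 85) (0, 85)]  |A|=2422.4649
6. ⊥bis P6·P4 via (39.49,67.115): [(47.7899, 56.6168) (85, 72.0196) (85, 85) (25.35, 85)]  |A|=1088.0282
7. ⊥bis P6·P5 via (35.09,70): [(34.3974, 73.5564) (47.7899, 56.6168) (85, 72.0196) (85, 85) (32.1687, 85)]  |A|=1049.0136
8. ⊥bis P6·P7 via (45,39.87): [(34.3974, 73.5564) (47.7899, 56.6168) (85, 72.0196) (85, 85) (32.1687, 85)]  |A|=1049.0136
9. canonical 5-gon: [(34.3974, 73.5564) (47.7899, 56.6168) (85, 72.0196) (85, 85) (32.1687, 85)]
10. shoelace: 1049.0136

Area of P6's cell: 1049.0136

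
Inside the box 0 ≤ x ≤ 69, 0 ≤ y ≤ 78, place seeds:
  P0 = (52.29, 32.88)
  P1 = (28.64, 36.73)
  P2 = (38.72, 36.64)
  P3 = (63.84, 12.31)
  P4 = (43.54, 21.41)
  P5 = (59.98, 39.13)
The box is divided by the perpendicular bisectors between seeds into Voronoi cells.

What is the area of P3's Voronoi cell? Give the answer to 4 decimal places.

Area of P3's cell: 429.8564

1. box [0,69]×[0,78]: [(0, 0) (69, 0) (69, 78) (0, 78)]
2. ⊥bis P3·P0 via (58.065,22.595): [(17.8244, 0) (69, 0) (69, 28.735)]  |A|=735.265
3. ⊥bis P3·P1 via (46.24,24.52): [(36.5068, 10.4901) (29.2293, 0) (69, 0) (69, 28.735)]  |A|=675.4459
4. ⊥bis P3·P2 via (51.28,24.475): [(39.1991, 12.0019) (33.4062, 6.0208) (29.2293, 0) (69, 0) (69, 28.735)]  |A|=671.7731
5. ⊥bis P3·P4 via (53.69,16.86): [(55.654, 21.2412) (46.1321, 0) (69, 0) (69, 28.735)]  |A|=434.62
6. ⊥bis P3·P5 via (61.91,25.72): [(64.2235, 26.053) (55.654, 21.2412) (46.1321, 0) (69, 0) (69, 26.7404)]  |A|=429.8564
7. canonical 5-gon: [(64.2235, 26.053) (55.654, 21.2412) (46.1321, 0) (69, 0) (69, 26.7404)]
8. shoelace: 429.8564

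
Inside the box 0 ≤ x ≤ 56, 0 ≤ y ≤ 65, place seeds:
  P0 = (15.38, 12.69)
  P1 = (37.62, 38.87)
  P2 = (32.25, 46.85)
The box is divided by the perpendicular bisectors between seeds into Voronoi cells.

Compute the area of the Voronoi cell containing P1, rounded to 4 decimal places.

Area of P1's cell: 1041.5726

1. box [0,56]×[0,65]: [(0, 0) (56, 0) (56, 65) (0, 65)]
2. ⊥bis P1·P0 via (26.5,25.78): [(0, 48.2918) (56, 0.7196) (56, 65) (0, 65)]  |A|=2267.6783
3. ⊥bis P1·P2 via (34.935,42.86): [(19.0095, 32.1432) (56, 0.7196) (56, 57.0353)]  |A|=1041.5726
4. canonical 3-gon: [(19.0095, 32.1432) (56, 0.7196) (56, 57.0353)]
5. shoelace: 1041.5726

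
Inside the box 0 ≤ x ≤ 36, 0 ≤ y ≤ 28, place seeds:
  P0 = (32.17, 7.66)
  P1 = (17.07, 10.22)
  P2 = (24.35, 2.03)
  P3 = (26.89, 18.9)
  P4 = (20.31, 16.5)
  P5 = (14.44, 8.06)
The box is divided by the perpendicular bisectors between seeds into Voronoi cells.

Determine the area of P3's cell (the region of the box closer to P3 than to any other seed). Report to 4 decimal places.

Area of P3's cell: 192.2192

1. box [0,36]×[0,28]: [(0, 0) (36, 0) (36, 28) (0, 28)]
2. ⊥bis P3·P0 via (29.53,13.28): [(0, 0) (1.2597, 0) (36, 16.3193) (36, 28) (0, 28)]  |A|=724.5315
3. ⊥bis P3·P1 via (21.98,14.56): [(24.9946, 11.1495) (36, 16.3193) (36, 28) (10.1002, 28)]  |A|=282.4876
4. ⊥bis P3·P2 via (25.62,10.465): [(24.9946, 11.1495) (36, 16.3193) (36, 28) (10.1002, 28)]  |A|=282.4876
5. ⊥bis P3·P4 via (23.6,17.7): [(25.8438, 11.5484) (36, 16.3193) (36, 28) (19.8432, 28)]  |A|=192.2192
6. ⊥bis P3·P5 via (20.665,13.48): [(25.8438, 11.5484) (36, 16.3193) (36, 28) (19.8432, 28)]  |A|=192.2192
7. canonical 4-gon: [(25.8438, 11.5484) (36, 16.3193) (36, 28) (19.8432, 28)]
8. shoelace: 192.2192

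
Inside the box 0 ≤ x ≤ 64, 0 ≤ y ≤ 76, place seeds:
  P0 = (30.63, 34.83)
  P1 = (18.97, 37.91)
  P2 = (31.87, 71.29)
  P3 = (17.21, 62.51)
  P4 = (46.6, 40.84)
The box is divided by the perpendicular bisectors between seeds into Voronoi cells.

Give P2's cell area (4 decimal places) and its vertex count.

1. box [0,64]×[0,76]: [(0, 0) (64, 0) (64, 76) (0, 76)]
2. ⊥bis P2·P0 via (31.25,53.06): [(0, 54.1228) (64, 51.9462) (64, 76) (0, 76)]  |A|=1469.7925
3. ⊥bis P2·P1 via (25.42,54.6): [(0, 64.4238) (29.2269, 53.1288) (64, 51.9462) (64, 76) (0, 76)]  |A|=1319.2599
4. ⊥bis P2·P3 via (24.54,66.9): [(32.8617, 53.0052) (64, 51.9462) (64, 76) (19.0899, 76)]  |A|=890.8466
5. ⊥bis P2·P4 via (39.235,56.065): [(32.8617, 53.0052) (32.9066, 53.0037) (64, 68.0449) (64, 76) (19.0899, 76)]  |A|=640.5641
6. canonical 5-gon: [(32.8617, 53.0052) (32.9066, 53.0037) (64, 68.0449) (64, 76) (19.0899, 76)]
7. shoelace: 640.5641

Area of P2's cell: 640.5641 (5 vertices)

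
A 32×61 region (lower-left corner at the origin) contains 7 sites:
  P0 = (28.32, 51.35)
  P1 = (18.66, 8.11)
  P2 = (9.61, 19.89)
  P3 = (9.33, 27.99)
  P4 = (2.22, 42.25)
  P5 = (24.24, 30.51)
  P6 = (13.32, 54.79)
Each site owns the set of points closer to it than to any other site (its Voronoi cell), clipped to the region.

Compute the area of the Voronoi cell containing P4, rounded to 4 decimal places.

1. box [0,32]×[0,61]: [(0, 0) (32, 0) (32, 61) (0, 61)]
2. ⊥bis P4·P0 via (15.27,46.8): [(0, 0) (31.5872, 0) (10.319, 61) (0, 61)]  |A|=1278.1416
3. ⊥bis P4·P1 via (10.44,25.18): [(0, 20.1527) (21.03, 30.2796) (10.319, 61) (0, 61)]  |A|=588.0124
4. ⊥bis P4·P2 via (5.915,31.07): [(0, 29.1151) (19.2211, 35.4677) (10.319, 61) (0, 61)]  |A|=438.1663
5. ⊥bis P4·P3 via (5.775,35.12): [(0, 32.2406) (17.3331, 40.8828) (10.319, 61) (0, 61)]  |A|=353.0394
6. ⊥bis P4·P5 via (13.23,36.38): [(0, 32.2406) (15.0143, 39.7267) (16.66, 42.8134) (10.319, 61) (0, 61)]  |A|=350.412
7. ⊥bis P4·P6 via (7.77,48.52): [(0, 55.3978) (0, 32.2406) (15.0143, 39.7267) (15.8767, 41.3442)]  |A|=192.7445
8. canonical 4-gon: [(0, 55.3978) (0, 32.2406) (15.0143, 39.7267) (15.8767, 41.3442)]
9. shoelace: 192.7445

Area of P4's cell: 192.7445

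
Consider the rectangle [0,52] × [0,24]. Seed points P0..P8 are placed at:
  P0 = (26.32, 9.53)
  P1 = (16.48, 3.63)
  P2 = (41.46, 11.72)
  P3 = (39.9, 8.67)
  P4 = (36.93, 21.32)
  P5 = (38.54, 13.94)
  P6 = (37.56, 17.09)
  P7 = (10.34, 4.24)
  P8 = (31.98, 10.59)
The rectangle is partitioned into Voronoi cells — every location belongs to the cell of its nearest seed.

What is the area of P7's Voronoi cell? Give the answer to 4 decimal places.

Area of P7's cell: 332.3534

1. box [0,52]×[0,24]: [(0, 0) (52, 0) (52, 24) (0, 24)]
2. ⊥bis P7·P0 via (18.33,6.885): [(0, 0) (20.6092, 0) (12.6643, 24) (0, 24)]  |A|=399.2817
3. ⊥bis P7·P1 via (13.41,3.935): [(0, 0) (13.0191, 0) (14.7711, 17.6356) (12.6643, 24) (0, 24)]  |A|=332.3534
4. ⊥bis P7·P2 via (25.9,7.98): [(0, 0) (13.0191, 0) (14.7711, 17.6356) (12.6643, 24) (0, 24)]  |A|=332.3534
5. ⊥bis P7·P3 via (25.12,6.455): [(0, 0) (13.0191, 0) (14.7711, 17.6356) (12.6643, 24) (0, 24)]  |A|=332.3534
6. ⊥bis P7·P4 via (23.635,12.78): [(0, 0) (13.0191, 0) (14.7711, 17.6356) (12.6643, 24) (0, 24)]  |A|=332.3534
7. ⊥bis P7·P5 via (24.44,9.09): [(0, 0) (13.0191, 0) (14.7711, 17.6356) (12.6643, 24) (0, 24)]  |A|=332.3534
8. ⊥bis P7·P6 via (23.95,10.665): [(0, 0) (13.0191, 0) (14.7711, 17.6356) (12.6643, 24) (0, 24)]  |A|=332.3534
9. ⊥bis P7·P8 via (21.16,7.415): [(0, 0) (13.0191, 0) (14.7711, 17.6356) (12.6643, 24) (0, 24)]  |A|=332.3534
10. canonical 5-gon: [(0, 0) (13.0191, 0) (14.7711, 17.6356) (12.6643, 24) (0, 24)]
11. shoelace: 332.3534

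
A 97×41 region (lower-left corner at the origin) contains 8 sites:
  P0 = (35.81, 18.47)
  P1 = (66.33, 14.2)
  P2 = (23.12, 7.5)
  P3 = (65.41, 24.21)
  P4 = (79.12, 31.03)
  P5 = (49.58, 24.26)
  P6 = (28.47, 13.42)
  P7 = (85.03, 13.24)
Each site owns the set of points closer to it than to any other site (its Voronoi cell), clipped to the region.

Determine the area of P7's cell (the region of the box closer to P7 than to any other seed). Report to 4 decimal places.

Area of P7's cell: 505.9244

1. box [0,97]×[0,41]: [(0, 0) (97, 0) (97, 41) (0, 41)]
2. ⊥bis P7·P0 via (60.42,15.855): [(58.7353, 0) (97, 0) (97, 41) (63.0918, 41)]  |A|=1479.5438
3. ⊥bis P7·P1 via (75.68,13.72): [(74.9757, 0) (97, 0) (97, 41) (77.0805, 41)]  |A|=859.8494
4. ⊥bis P7·P2 via (54.075,10.37): [(74.9757, 0) (97, 0) (97, 41) (77.0805, 41)]  |A|=859.8494
5. ⊥bis P7·P3 via (75.22,18.725): [(76.0094, 20.1369) (74.9757, 0) (97, 0) (97, 41) (87.6745, 41)]  |A|=749.3375
6. ⊥bis P7·P4 via (82.075,22.135): [(76.0085, 20.1197) (74.9757, 0) (97, 0) (97, 27.0932)]  |A|=505.9244
7. ⊥bis P7·P5 via (67.305,18.75): [(76.0085, 20.1197) (74.9757, 0) (97, 0) (97, 27.0932)]  |A|=505.9244
8. ⊥bis P7·P6 via (56.75,13.33): [(76.0085, 20.1197) (74.9757, 0) (97, 0) (97, 27.0932)]  |A|=505.9244
9. canonical 4-gon: [(76.0085, 20.1197) (74.9757, 0) (97, 0) (97, 27.0932)]
10. shoelace: 505.9244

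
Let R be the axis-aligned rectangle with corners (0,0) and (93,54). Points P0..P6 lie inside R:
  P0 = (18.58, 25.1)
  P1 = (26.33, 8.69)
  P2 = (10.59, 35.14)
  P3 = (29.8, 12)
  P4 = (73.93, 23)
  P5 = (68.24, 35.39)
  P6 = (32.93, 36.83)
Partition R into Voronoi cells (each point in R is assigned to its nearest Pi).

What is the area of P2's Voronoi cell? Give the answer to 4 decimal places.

1. box [0,93]×[0,54]: [(0, 0) (93, 0) (93, 54) (0, 54)]
2. ⊥bis P2·P0 via (14.585,30.12): [(0, 18.513) (44.5919, 54) (0, 54)]  |A|=791.2162
3. ⊥bis P2·P1 via (18.46,21.915): [(0, 18.513) (44.5919, 54) (0, 54)]  |A|=791.2162
4. ⊥bis P2·P3 via (20.195,23.57): [(0, 18.513) (44.5919, 54) (0, 54)]  |A|=791.2162
5. ⊥bis P2·P4 via (42.26,29.07): [(0, 18.513) (44.5919, 54) (0, 54)]  |A|=791.2162
6. ⊥bis P2·P5 via (39.415,35.265): [(0, 18.513) (39.3518, 49.8299) (39.3338, 54) (0, 54)]  |A|=780.2526
7. ⊥bis P2·P6 via (21.76,35.985): [(0, 18.513) (21.7711, 35.8388) (20.3972, 54) (0, 54)]  |A|=571.5135
8. canonical 4-gon: [(0, 18.513) (21.7711, 35.8388) (20.3972, 54) (0, 54)]
9. shoelace: 571.5135

Area of P2's cell: 571.5135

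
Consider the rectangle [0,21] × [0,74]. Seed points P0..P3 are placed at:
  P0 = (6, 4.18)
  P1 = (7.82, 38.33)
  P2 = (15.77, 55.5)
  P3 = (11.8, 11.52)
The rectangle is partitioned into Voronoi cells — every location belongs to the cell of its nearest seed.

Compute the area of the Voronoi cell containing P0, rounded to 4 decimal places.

1. box [0,21]×[0,74]: [(0, 0) (21, 0) (21, 74) (0, 74)]
2. ⊥bis P0·P1 via (6.91,21.255): [(0, 21.6233) (0, 0) (21, 0) (21, 20.5041)]  |A|=442.3371
3. ⊥bis P0·P2 via (10.885,29.84): [(0, 21.6233) (0, 0) (21, 0) (21, 20.5041)]  |A|=442.3371
4. ⊥bis P0·P3 via (8.9,7.85): [(0, 14.8827) (0, 0) (18.8343, 0)]  |A|=140.1527
5. canonical 3-gon: [(0, 14.8827) (0, 0) (18.8343, 0)]
6. shoelace: 140.1527

Area of P0's cell: 140.1527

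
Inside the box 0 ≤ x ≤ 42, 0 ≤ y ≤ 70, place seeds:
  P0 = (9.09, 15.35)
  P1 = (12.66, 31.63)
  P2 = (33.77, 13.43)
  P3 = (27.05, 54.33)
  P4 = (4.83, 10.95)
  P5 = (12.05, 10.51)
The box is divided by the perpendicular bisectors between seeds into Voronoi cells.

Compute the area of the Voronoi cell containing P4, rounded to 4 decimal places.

Area of P4's cell: 129.8956

1. box [0,42]×[0,70]: [(0, 0) (42, 0) (42, 70) (0, 70)]
2. ⊥bis P4·P0 via (6.96,13.15): [(0, 19.8885) (0, 0) (20.5422, 0)]  |A|=204.2768
3. ⊥bis P4·P1 via (8.745,21.29): [(0, 19.8885) (0, 0) (20.5422, 0)]  |A|=204.2768
4. ⊥bis P4·P2 via (19.3,12.19): [(20.3267, 0.2086) (0, 19.8885) (0, 0) (20.3446, 0)]  |A|=204.2562
5. ⊥bis P4·P3 via (15.94,32.64): [(20.3267, 0.2086) (0, 19.8885) (0, 0) (20.3446, 0)]  |A|=204.2562
6. ⊥bis P4·P5 via (8.44,10.73): [(8.4968, 11.6621) (0, 19.8885) (0, 0) (7.7861, 0)]  |A|=129.8956
7. canonical 4-gon: [(8.4968, 11.6621) (0, 19.8885) (0, 0) (7.7861, 0)]
8. shoelace: 129.8956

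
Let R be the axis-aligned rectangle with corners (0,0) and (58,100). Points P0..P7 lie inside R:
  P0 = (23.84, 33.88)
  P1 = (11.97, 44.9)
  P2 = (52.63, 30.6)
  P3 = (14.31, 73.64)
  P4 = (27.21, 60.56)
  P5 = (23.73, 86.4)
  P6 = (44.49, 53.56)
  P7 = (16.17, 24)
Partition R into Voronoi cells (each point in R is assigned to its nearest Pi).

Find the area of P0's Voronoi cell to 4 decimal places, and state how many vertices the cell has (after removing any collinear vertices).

Area of P0's cell: 447.3616 (5 vertices)

1. box [0,58]×[0,100]: [(0, 0) (58, 0) (58, 100) (0, 100)]
2. ⊥bis P0·P1 via (17.905,39.39): [(0, 20.1039) (0, 0) (58, 0) (58, 82.5776)]  |A|=2977.7655
3. ⊥bis P0·P2 via (38.235,32.24): [(42.0073, 65.3514) (0, 20.1039) (0, 0) (34.5619, 0)]  |A|=1551.5924
4. ⊥bis P0·P3 via (19.075,53.76): [(41.2935, 59.0855) (34.7295, 57.5122) (0, 20.1039) (0, 0) (34.5619, 0)]  |A|=1531.5893
5. ⊥bis P0·P4 via (25.525,47.22): [(39.7371, 45.4248) (25.2111, 47.2596) (0, 20.1039) (0, 0) (34.5619, 0)]  |A|=1404.7828
6. ⊥bis P0·P5 via (23.785,60.14): [(39.7371, 45.4248) (25.2111, 47.2596) (0, 20.1039) (0, 0) (34.5619, 0)]  |A|=1404.7828
7. ⊥bis P0·P6 via (34.165,43.72): [(38.9687, 38.6796) (31.5553, 46.4583) (25.2111, 47.2596) (0, 20.1039) (0, 0) (34.5619, 0)]  |A|=1376.7916
8. ⊥bis P0·P7 via (20.005,28.94): [(36.4083, 16.2059) (38.9687, 38.6796) (31.5553, 46.4583) (25.2111, 47.2596) (13.1464, 34.2644)]  |A|=447.3616
9. canonical 5-gon: [(36.4083, 16.2059) (38.9687, 38.6796) (31.5553, 46.4583) (25.2111, 47.2596) (13.1464, 34.2644)]
10. shoelace: 447.3616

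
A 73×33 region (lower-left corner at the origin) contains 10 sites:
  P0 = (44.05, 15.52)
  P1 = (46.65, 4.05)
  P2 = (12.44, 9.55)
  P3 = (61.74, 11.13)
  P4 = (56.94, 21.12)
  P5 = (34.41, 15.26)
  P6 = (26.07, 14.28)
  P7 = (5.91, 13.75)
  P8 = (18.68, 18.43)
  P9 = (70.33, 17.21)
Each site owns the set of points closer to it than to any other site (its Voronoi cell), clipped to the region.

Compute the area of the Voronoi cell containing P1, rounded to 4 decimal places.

1. box [0,73]×[0,33]: [(0, 0) (73, 0) (73, 33) (0, 33)]
2. ⊥bis P1·P0 via (45.35,9.785): [(2.1831, 0) (73, 0) (73, 16.0527)]  |A|=568.3997
3. ⊥bis P1·P2 via (29.545,6.8): [(29.4453, 6.1797) (28.4518, 0) (73, 0) (73, 16.0527)]  |A|=487.2329
4. ⊥bis P1·P3 via (54.195,7.59): [(52.4139, 11.3862) (29.4453, 6.1797) (28.4518, 0) (57.7561, 0)]  |A|=235.2167
5. ⊥bis P1·P4 via (51.795,12.585): [(52.4139, 11.3862) (29.4453, 6.1797) (28.4518, 0) (57.7561, 0)]  |A|=235.2167
6. ⊥bis P1·P5 via (40.53,9.655): [(52.4139, 11.3862) (39.4174, 8.4402) (31.6875, 0) (57.7561, 0)]  |A|=191.8718
7. ⊥bis P1·P6 via (36.36,9.165): [(52.4139, 11.3862) (39.4174, 8.4402) (31.9428, 0.2788) (31.8042, 0) (57.7561, 0)]  |A|=191.8555
8. ⊥bis P1·P7 via (26.28,8.9): [(52.4139, 11.3862) (39.4174, 8.4402) (31.9428, 0.2788) (31.8042, 0) (57.7561, 0)]  |A|=191.8555
9. ⊥bis P1·P8 via (32.665,11.24): [(52.4139, 11.3862) (39.4174, 8.4402) (31.9428, 0.2788) (31.8042, 0) (57.7561, 0)]  |A|=191.8555
10. ⊥bis P1·P9 via (58.49,10.63): [(52.4139, 11.3862) (39.4174, 8.4402) (31.9428, 0.2788) (31.8042, 0) (57.7561, 0)]  |A|=191.8555
11. canonical 5-gon: [(52.4139, 11.3862) (39.4174, 8.4402) (31.9428, 0.2788) (31.8042, 0) (57.7561, 0)]
12. shoelace: 191.8555

Area of P1's cell: 191.8555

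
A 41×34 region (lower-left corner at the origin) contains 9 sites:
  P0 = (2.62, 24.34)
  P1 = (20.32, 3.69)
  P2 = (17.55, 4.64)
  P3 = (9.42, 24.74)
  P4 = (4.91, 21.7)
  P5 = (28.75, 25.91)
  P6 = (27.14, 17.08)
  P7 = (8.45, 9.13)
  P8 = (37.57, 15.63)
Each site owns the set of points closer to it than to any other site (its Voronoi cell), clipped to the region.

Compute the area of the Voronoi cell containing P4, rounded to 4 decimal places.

1. box [0,41]×[0,34]: [(0, 0) (41, 0) (41, 34) (0, 34)]
2. ⊥bis P4·P0 via (3.765,23.02): [(0, 19.7541) (0, 0) (41, 0) (41, 34) (16.4232, 34)]  |A|=1277.019
3. ⊥bis P4·P1 via (12.615,12.695): [(0, 19.7541) (0, 1.9012) (37.5146, 34) (16.4232, 34)]  |A|=485.1069
4. ⊥bis P4·P2 via (11.23,13.17): [(0, 19.7541) (0, 4.8495) (25.7003, 23.8913) (37.5146, 34) (16.4232, 34)]  |A|=447.2198
5. ⊥bis P4·P3 via (7.165,23.22): [(5.9956, 24.9549) (0, 19.7541) (0, 4.8495) (13.0369, 14.5087)]  |A|=146.7802
6. ⊥bis P4·P5 via (16.83,23.805): [(5.9956, 24.9549) (0, 19.7541) (0, 4.8495) (13.0369, 14.5087)]  |A|=146.7802
7. ⊥bis P4·P6 via (16.025,19.39): [(5.9956, 24.9549) (0, 19.7541) (0, 4.8495) (13.0369, 14.5087)]  |A|=146.7802
8. ⊥bis P4·P7 via (6.68,15.415): [(11.5093, 16.775) (5.9956, 24.9549) (0, 19.7541) (0, 13.5338)]  |A|=74.6552
9. ⊥bis P4·P8 via (21.24,18.665): [(11.5093, 16.775) (5.9956, 24.9549) (0, 19.7541) (0, 13.5338)]  |A|=74.6552
10. canonical 4-gon: [(11.5093, 16.775) (5.9956, 24.9549) (0, 19.7541) (0, 13.5338)]
11. shoelace: 74.6552

Area of P4's cell: 74.6552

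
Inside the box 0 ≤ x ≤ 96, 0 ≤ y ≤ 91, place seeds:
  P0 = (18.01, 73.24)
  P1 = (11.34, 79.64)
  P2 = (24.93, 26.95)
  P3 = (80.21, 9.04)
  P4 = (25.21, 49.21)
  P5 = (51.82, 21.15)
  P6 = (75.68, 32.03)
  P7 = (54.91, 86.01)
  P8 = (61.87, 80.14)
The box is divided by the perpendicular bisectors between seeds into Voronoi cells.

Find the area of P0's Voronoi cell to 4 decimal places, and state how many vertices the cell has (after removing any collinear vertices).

Area of P0's cell: 703.0491 (5 vertices)

1. box [0,96]×[0,91]: [(0, 0) (96, 0) (96, 91) (0, 91)]
2. ⊥bis P0·P1 via (14.675,76.44): [(0, 61.1459) (0, 0) (96, 0) (96, 91) (28.6456, 91)]  |A|=8308.4055
3. ⊥bis P0·P2 via (21.47,50.095): [(0, 61.1459) (0, 46.8854) (96, 61.2367) (96, 91) (28.6456, 91)]  |A|=3118.5464
4. ⊥bis P0·P3 via (49.11,41.14): [(0, 61.1459) (0, 46.8854) (65.0823, 56.6147) (96, 86.5693) (96, 91) (28.6456, 91)]  |A|=2726.9335
5. ⊥bis P0·P4 via (21.61,61.225): [(0, 61.1459) (0, 54.7501) (91.4348, 82.1463) (96, 86.5693) (96, 91) (28.6456, 91)]  |A|=1664.7487
6. ⊥bis P0·P5 via (34.915,47.195): [(0, 61.1459) (0, 54.7501) (86.4727, 80.6595) (96, 86.8434) (96, 91) (28.6456, 91)]  |A|=1655.8631
7. ⊥bis P0·P6 via (46.845,52.635): [(0, 61.1459) (0, 54.7501) (61.5305, 73.1862) (74.26, 91) (28.6456, 91)]  |A|=1349.0694
8. ⊥bis P0·P7 via (36.46,79.625): [(0, 61.1459) (0, 54.7501) (40.8343, 66.9851) (32.5234, 91) (28.6456, 91)]  |A|=703.0491
9. ⊥bis P0·P8 via (39.94,76.69): [(0, 61.1459) (0, 54.7501) (40.8343, 66.9851) (32.5234, 91) (28.6456, 91)]  |A|=703.0491
10. canonical 5-gon: [(0, 61.1459) (0, 54.7501) (40.8343, 66.9851) (32.5234, 91) (28.6456, 91)]
11. shoelace: 703.0491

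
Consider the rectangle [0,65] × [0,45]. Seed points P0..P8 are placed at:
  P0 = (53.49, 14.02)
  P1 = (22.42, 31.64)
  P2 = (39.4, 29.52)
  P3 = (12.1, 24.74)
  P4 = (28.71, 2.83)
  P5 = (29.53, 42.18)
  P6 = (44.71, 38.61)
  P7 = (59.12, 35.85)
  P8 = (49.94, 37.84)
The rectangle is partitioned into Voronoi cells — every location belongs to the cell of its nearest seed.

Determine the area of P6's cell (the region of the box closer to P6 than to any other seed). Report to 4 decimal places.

Area of P6's cell: 111.1524

1. box [0,65]×[0,45]: [(0, 0) (65, 0) (65, 45) (0, 45)]
2. ⊥bis P6·P0 via (49.1,26.315): [(0, 8.7836) (65, 31.9922) (65, 45) (0, 45)]  |A|=1599.7881
3. ⊥bis P6·P1 via (33.565,35.125): [(37.6034, 22.2101) (65, 31.9922) (65, 45) (30.4771, 45)]  |A|=571.5713
4. ⊥bis P6·P2 via (42.055,34.065): [(32.0731, 39.896) (52.9616, 27.6938) (65, 31.9922) (65, 45) (30.4771, 45)]  |A|=420.5964
5. ⊥bis P6·P3 via (28.405,31.675): [(32.0731, 39.896) (52.9616, 27.6938) (65, 31.9922) (65, 45) (30.4771, 45)]  |A|=420.5964
6. ⊥bis P6·P4 via (36.71,20.72): [(32.0731, 39.896) (52.9616, 27.6938) (65, 31.9922) (65, 45) (30.4771, 45)]  |A|=420.5964
7. ⊥bis P6·P5 via (37.12,40.395): [(36.4072, 37.3642) (52.9616, 27.6938) (65, 31.9922) (65, 45) (38.203, 45)]  |A|=382.0595
8. ⊥bis P6·P7 via (51.915,37.23): [(36.4072, 37.3642) (50.3776, 29.2033) (53.4032, 45) (38.203, 45)]  |A|=180.722
9. ⊥bis P6·P8 via (47.325,38.225): [(36.4072, 37.3642) (46.3437, 31.5597) (48.3225, 45) (38.203, 45)]  |A|=111.1524
10. canonical 4-gon: [(36.4072, 37.3642) (46.3437, 31.5597) (48.3225, 45) (38.203, 45)]
11. shoelace: 111.1524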